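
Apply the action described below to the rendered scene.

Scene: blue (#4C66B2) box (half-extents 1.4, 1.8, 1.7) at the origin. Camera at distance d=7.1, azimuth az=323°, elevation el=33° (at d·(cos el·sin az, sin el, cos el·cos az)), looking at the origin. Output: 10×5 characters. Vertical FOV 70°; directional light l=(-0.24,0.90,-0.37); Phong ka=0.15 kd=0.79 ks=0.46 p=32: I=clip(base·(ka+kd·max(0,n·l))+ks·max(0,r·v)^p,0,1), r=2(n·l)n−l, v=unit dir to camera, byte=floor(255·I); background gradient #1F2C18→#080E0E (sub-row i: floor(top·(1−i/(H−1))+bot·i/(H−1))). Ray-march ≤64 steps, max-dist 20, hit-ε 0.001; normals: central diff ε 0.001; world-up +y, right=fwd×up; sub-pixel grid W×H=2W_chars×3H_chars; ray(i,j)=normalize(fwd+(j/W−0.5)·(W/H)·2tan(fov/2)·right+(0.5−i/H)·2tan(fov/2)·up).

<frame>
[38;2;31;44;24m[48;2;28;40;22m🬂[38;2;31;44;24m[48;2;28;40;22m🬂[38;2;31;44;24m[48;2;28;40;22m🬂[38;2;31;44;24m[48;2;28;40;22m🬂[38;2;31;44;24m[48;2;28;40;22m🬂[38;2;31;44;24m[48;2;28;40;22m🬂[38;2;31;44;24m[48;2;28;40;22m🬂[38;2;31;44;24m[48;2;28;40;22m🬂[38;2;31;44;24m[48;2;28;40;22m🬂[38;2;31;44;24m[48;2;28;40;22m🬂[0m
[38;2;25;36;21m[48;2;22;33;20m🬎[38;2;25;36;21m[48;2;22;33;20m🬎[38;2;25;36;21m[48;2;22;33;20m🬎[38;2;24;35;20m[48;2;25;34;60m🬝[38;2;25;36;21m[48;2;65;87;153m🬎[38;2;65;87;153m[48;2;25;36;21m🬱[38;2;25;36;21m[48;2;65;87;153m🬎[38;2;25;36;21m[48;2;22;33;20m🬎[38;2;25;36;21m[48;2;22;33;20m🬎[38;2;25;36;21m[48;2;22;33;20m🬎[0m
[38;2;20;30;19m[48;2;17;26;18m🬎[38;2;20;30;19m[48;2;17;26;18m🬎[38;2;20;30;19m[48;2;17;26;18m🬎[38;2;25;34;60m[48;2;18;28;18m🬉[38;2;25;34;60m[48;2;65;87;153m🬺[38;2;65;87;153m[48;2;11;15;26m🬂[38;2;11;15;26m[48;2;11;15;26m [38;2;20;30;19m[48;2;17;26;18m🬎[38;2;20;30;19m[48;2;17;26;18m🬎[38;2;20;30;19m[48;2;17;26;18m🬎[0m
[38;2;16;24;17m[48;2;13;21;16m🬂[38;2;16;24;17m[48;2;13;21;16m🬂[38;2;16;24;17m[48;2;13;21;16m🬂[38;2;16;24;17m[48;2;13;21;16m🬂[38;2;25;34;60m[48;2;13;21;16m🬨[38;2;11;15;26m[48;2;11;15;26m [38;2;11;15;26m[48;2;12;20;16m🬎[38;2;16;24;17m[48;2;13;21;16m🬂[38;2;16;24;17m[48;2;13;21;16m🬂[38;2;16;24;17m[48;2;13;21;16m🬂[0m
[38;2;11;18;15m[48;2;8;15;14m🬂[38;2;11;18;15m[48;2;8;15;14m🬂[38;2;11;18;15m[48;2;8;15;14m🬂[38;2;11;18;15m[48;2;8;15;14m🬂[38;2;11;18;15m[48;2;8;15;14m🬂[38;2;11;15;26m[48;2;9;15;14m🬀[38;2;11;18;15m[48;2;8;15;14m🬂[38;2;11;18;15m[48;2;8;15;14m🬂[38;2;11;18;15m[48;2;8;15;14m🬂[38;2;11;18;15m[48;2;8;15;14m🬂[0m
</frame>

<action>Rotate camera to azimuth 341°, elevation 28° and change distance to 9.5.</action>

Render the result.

<frame>
[38;2;31;44;24m[48;2;28;40;22m🬂[38;2;31;44;24m[48;2;28;40;22m🬂[38;2;31;44;24m[48;2;28;40;22m🬂[38;2;31;44;24m[48;2;28;40;22m🬂[38;2;31;44;24m[48;2;28;40;22m🬂[38;2;31;44;24m[48;2;28;40;22m🬂[38;2;31;44;24m[48;2;28;40;22m🬂[38;2;31;44;24m[48;2;28;40;22m🬂[38;2;31;44;24m[48;2;28;40;22m🬂[38;2;31;44;24m[48;2;28;40;22m🬂[0m
[38;2;25;36;21m[48;2;22;33;20m🬎[38;2;25;36;21m[48;2;22;33;20m🬎[38;2;25;36;21m[48;2;22;33;20m🬎[38;2;25;36;21m[48;2;22;33;20m🬎[38;2;25;36;21m[48;2;22;33;20m🬎[38;2;65;87;153m[48;2;24;35;20m🬏[38;2;25;36;21m[48;2;22;33;20m🬎[38;2;25;36;21m[48;2;22;33;20m🬎[38;2;25;36;21m[48;2;22;33;20m🬎[38;2;25;36;21m[48;2;22;33;20m🬎[0m
[38;2;20;30;19m[48;2;17;26;18m🬎[38;2;20;30;19m[48;2;17;26;18m🬎[38;2;20;30;19m[48;2;17;26;18m🬎[38;2;20;30;19m[48;2;17;26;18m🬎[38;2;65;87;153m[48;2;16;23;29m🬁[38;2;65;87;153m[48;2;11;15;26m🬂[38;2;65;87;153m[48;2;15;23;21m🬀[38;2;20;30;19m[48;2;17;26;18m🬎[38;2;20;30;19m[48;2;17;26;18m🬎[38;2;20;30;19m[48;2;17;26;18m🬎[0m
[38;2;16;24;17m[48;2;13;21;16m🬂[38;2;16;24;17m[48;2;13;21;16m🬂[38;2;16;24;17m[48;2;13;21;16m🬂[38;2;16;24;17m[48;2;13;21;16m🬂[38;2;13;21;16m[48;2;11;15;26m🬲[38;2;11;15;26m[48;2;12;20;16m🬎[38;2;11;15;26m[48;2;13;21;16m🬀[38;2;16;24;17m[48;2;13;21;16m🬂[38;2;16;24;17m[48;2;13;21;16m🬂[38;2;16;24;17m[48;2;13;21;16m🬂[0m
[38;2;11;18;15m[48;2;8;15;14m🬂[38;2;11;18;15m[48;2;8;15;14m🬂[38;2;11;18;15m[48;2;8;15;14m🬂[38;2;11;18;15m[48;2;8;15;14m🬂[38;2;11;18;15m[48;2;8;15;14m🬂[38;2;11;18;15m[48;2;8;15;14m🬂[38;2;11;18;15m[48;2;8;15;14m🬂[38;2;11;18;15m[48;2;8;15;14m🬂[38;2;11;18;15m[48;2;8;15;14m🬂[38;2;11;18;15m[48;2;8;15;14m🬂[0m
</frame>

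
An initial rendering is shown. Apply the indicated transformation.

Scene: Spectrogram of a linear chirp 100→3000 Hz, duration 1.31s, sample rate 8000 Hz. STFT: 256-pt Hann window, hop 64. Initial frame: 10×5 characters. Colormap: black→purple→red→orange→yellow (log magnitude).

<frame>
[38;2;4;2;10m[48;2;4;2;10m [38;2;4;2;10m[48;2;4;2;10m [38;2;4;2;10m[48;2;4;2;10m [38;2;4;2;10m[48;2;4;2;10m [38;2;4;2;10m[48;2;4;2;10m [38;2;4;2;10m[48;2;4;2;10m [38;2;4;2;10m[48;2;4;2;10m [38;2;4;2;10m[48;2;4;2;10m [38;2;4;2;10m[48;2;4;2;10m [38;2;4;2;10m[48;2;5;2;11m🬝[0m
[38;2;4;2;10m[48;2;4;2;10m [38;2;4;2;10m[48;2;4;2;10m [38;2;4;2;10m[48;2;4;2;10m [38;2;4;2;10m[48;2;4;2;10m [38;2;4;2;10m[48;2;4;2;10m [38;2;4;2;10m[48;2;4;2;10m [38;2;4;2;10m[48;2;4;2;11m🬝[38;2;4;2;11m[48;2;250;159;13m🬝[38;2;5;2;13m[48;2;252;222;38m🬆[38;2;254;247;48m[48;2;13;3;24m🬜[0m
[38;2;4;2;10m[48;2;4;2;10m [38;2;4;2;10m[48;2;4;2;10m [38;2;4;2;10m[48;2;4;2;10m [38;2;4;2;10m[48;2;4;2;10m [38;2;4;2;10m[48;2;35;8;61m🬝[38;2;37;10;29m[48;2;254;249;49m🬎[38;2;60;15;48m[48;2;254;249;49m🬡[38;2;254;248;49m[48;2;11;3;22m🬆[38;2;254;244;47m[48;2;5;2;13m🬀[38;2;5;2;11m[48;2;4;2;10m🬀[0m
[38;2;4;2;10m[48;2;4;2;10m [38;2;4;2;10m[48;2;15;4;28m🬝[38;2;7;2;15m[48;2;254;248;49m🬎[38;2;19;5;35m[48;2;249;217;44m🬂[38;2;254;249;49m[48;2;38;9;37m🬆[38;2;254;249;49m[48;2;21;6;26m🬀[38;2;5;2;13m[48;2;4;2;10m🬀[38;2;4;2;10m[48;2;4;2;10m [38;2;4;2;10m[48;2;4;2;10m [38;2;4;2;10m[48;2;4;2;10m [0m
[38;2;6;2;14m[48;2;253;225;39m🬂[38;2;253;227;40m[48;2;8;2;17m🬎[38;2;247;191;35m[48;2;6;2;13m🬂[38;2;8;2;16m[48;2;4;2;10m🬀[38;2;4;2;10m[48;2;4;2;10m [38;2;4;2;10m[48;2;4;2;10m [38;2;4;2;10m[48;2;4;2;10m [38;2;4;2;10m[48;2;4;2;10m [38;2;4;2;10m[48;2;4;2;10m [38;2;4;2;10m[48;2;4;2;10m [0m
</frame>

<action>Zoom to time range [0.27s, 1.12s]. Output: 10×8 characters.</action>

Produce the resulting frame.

<frame>
[38;2;4;2;10m[48;2;4;2;10m [38;2;4;2;10m[48;2;4;2;10m [38;2;4;2;10m[48;2;4;2;10m [38;2;4;2;10m[48;2;4;2;10m [38;2;4;2;10m[48;2;4;2;10m [38;2;4;2;10m[48;2;4;2;10m [38;2;4;2;10m[48;2;4;2;10m [38;2;4;2;10m[48;2;4;2;10m [38;2;4;2;10m[48;2;4;2;10m [38;2;4;2;10m[48;2;4;2;10m [0m
[38;2;4;2;10m[48;2;4;2;10m [38;2;4;2;10m[48;2;4;2;10m [38;2;4;2;10m[48;2;4;2;10m [38;2;4;2;10m[48;2;4;2;10m [38;2;4;2;10m[48;2;4;2;10m [38;2;4;2;10m[48;2;4;2;10m [38;2;4;2;10m[48;2;4;2;10m [38;2;4;2;10m[48;2;4;2;10m [38;2;4;2;10m[48;2;4;2;10m [38;2;4;2;10m[48;2;4;2;10m [0m
[38;2;4;2;10m[48;2;4;2;10m [38;2;4;2;10m[48;2;4;2;10m [38;2;4;2;10m[48;2;4;2;10m [38;2;4;2;10m[48;2;4;2;10m [38;2;4;2;10m[48;2;4;2;10m [38;2;4;2;10m[48;2;4;2;10m [38;2;4;2;10m[48;2;4;2;10m [38;2;4;2;10m[48;2;4;2;10m [38;2;4;2;10m[48;2;10;3;21m🬝[38;2;19;5;28m[48;2;254;249;49m🬝[0m
[38;2;4;2;10m[48;2;4;2;10m [38;2;4;2;10m[48;2;4;2;10m [38;2;4;2;10m[48;2;4;2;10m [38;2;4;2;10m[48;2;4;2;10m [38;2;4;2;10m[48;2;4;2;10m [38;2;4;2;10m[48;2;7;2;16m🬝[38;2;9;2;18m[48;2;252;207;32m🬝[38;2;10;3;20m[48;2;252;221;38m🬆[38;2;38;8;68m[48;2;254;243;47m🬟[38;2;253;229;41m[48;2;11;3;22m🬆[0m
[38;2;4;2;10m[48;2;4;2;10m [38;2;4;2;10m[48;2;4;2;10m [38;2;4;2;10m[48;2;5;2;12m🬝[38;2;5;2;12m[48;2;127;32;84m🬝[38;2;46;12;31m[48;2;254;248;49m🬎[38;2;94;24;57m[48;2;248;216;45m🬟[38;2;254;248;49m[48;2;21;5;39m🬆[38;2;253;223;39m[48;2;11;3;22m🬀[38;2;8;2;16m[48;2;4;2;10m🬀[38;2;4;2;10m[48;2;4;2;10m [0m
[38;2;4;2;11m[48;2;35;8;62m🬝[38;2;10;3;20m[48;2;253;239;45m🬎[38;2;25;5;44m[48;2;253;231;42m🬂[38;2;253;224;39m[48;2;21;5;39m🬎[38;2;228;153;62m[48;2;8;2;17m🬂[38;2;11;3;21m[48;2;4;2;10m🬀[38;2;4;2;11m[48;2;4;2;10m🬀[38;2;4;2;10m[48;2;4;2;10m [38;2;4;2;10m[48;2;4;2;10m [38;2;4;2;10m[48;2;4;2;10m [0m
[38;2;253;225;39m[48;2;67;17;53m🬎[38;2;253;223;38m[48;2;14;3;28m🬂[38;2;24;6;43m[48;2;4;2;11m🬀[38;2;5;2;11m[48;2;4;2;10m🬀[38;2;4;2;10m[48;2;4;2;10m [38;2;4;2;10m[48;2;4;2;10m [38;2;4;2;10m[48;2;4;2;10m [38;2;4;2;10m[48;2;4;2;10m [38;2;4;2;10m[48;2;4;2;10m [38;2;4;2;10m[48;2;4;2;10m [0m
[38;2;5;2;12m[48;2;4;2;10m🬀[38;2;4;2;10m[48;2;4;2;10m [38;2;4;2;10m[48;2;4;2;10m [38;2;4;2;10m[48;2;4;2;10m [38;2;4;2;10m[48;2;4;2;10m [38;2;4;2;10m[48;2;4;2;10m [38;2;4;2;10m[48;2;4;2;10m [38;2;4;2;10m[48;2;4;2;10m [38;2;4;2;10m[48;2;4;2;10m [38;2;4;2;10m[48;2;4;2;10m [0m
</frame>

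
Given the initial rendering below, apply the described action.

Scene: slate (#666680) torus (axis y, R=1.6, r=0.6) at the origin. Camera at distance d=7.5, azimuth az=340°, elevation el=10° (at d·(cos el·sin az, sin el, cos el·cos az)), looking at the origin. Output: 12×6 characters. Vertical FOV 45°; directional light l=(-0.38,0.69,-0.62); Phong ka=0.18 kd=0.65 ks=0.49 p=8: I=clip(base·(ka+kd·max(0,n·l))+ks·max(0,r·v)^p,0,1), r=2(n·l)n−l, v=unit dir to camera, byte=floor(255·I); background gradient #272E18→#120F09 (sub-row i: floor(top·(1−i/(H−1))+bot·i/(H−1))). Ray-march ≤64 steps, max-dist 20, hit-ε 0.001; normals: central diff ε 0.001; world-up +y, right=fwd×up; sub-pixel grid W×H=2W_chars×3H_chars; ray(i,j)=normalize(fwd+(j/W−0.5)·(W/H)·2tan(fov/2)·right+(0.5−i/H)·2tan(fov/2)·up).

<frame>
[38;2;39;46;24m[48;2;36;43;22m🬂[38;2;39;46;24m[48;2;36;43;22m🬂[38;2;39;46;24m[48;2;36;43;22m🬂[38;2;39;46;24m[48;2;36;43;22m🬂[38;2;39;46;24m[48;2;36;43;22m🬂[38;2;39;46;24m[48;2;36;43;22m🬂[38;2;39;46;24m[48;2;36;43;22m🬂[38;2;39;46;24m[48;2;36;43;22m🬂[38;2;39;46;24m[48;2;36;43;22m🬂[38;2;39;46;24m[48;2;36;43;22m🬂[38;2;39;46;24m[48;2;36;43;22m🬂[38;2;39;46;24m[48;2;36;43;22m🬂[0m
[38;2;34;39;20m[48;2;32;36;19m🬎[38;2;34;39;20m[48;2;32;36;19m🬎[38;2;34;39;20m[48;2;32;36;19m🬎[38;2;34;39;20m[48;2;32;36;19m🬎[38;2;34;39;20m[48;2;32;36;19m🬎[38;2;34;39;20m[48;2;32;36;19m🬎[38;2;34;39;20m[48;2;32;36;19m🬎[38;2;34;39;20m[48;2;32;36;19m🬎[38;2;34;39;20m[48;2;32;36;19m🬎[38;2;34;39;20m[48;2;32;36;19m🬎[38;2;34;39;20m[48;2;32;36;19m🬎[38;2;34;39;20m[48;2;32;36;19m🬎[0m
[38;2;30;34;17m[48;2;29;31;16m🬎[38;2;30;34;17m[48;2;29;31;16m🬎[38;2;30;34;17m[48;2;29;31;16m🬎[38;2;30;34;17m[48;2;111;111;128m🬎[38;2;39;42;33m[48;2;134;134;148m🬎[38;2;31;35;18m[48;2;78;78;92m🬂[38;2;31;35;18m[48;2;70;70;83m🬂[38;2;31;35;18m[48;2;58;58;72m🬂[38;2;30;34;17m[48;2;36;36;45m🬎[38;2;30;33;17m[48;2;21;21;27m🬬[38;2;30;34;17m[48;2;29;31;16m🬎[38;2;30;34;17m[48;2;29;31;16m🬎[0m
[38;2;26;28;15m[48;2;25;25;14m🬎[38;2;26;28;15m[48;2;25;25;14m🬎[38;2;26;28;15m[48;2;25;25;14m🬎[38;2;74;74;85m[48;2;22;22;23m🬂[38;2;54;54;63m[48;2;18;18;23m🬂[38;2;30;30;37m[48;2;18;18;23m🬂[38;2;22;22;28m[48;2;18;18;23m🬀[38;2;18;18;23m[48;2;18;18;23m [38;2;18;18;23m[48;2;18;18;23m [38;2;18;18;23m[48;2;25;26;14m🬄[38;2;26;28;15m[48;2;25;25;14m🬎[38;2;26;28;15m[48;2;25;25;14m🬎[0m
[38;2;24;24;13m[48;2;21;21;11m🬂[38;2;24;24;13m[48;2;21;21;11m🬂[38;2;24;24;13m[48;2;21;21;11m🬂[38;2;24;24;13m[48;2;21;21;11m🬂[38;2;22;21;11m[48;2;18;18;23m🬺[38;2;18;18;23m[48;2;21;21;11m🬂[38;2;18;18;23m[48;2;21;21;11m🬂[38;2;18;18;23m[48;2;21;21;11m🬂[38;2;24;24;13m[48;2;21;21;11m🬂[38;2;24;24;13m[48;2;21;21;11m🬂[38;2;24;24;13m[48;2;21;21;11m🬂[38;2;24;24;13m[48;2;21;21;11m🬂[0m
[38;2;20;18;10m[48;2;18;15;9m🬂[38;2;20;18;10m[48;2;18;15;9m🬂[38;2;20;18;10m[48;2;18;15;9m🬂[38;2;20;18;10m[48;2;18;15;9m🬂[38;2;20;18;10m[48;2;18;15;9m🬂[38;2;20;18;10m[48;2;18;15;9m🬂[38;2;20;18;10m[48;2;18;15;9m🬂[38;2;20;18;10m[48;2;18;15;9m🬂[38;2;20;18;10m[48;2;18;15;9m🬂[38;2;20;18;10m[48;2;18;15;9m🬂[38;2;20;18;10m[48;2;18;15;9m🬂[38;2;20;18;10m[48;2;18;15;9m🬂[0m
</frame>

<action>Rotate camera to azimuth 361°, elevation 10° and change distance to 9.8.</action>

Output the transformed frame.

<frame>
[38;2;39;46;24m[48;2;36;43;22m🬂[38;2;39;46;24m[48;2;36;43;22m🬂[38;2;39;46;24m[48;2;36;43;22m🬂[38;2;39;46;24m[48;2;36;43;22m🬂[38;2;39;46;24m[48;2;36;43;22m🬂[38;2;39;46;24m[48;2;36;43;22m🬂[38;2;39;46;24m[48;2;36;43;22m🬂[38;2;39;46;24m[48;2;36;43;22m🬂[38;2;39;46;24m[48;2;36;43;22m🬂[38;2;39;46;24m[48;2;36;43;22m🬂[38;2;39;46;24m[48;2;36;43;22m🬂[38;2;39;46;24m[48;2;36;43;22m🬂[0m
[38;2;34;39;20m[48;2;32;36;19m🬎[38;2;34;39;20m[48;2;32;36;19m🬎[38;2;34;39;20m[48;2;32;36;19m🬎[38;2;34;39;20m[48;2;32;36;19m🬎[38;2;34;39;20m[48;2;32;36;19m🬎[38;2;34;39;20m[48;2;32;36;19m🬎[38;2;34;39;20m[48;2;32;36;19m🬎[38;2;34;39;20m[48;2;32;36;19m🬎[38;2;34;39;20m[48;2;32;36;19m🬎[38;2;34;39;20m[48;2;32;36;19m🬎[38;2;34;39;20m[48;2;32;36;19m🬎[38;2;34;39;20m[48;2;32;36;19m🬎[0m
[38;2;30;34;17m[48;2;29;31;16m🬎[38;2;30;34;17m[48;2;29;31;16m🬎[38;2;30;34;17m[48;2;29;31;16m🬎[38;2;30;34;17m[48;2;29;31;16m🬎[38;2;30;34;17m[48;2;94;94;110m🬎[38;2;30;34;17m[48;2;18;18;23m🬎[38;2;30;34;17m[48;2;20;20;25m🬎[38;2;37;40;30m[48;2;130;130;141m🬬[38;2;49;49;60m[48;2;30;33;17m🬏[38;2;30;34;17m[48;2;29;31;16m🬎[38;2;30;34;17m[48;2;29;31;16m🬎[38;2;30;34;17m[48;2;29;31;16m🬎[0m
[38;2;26;28;15m[48;2;25;25;14m🬎[38;2;26;28;15m[48;2;25;25;14m🬎[38;2;26;28;15m[48;2;25;25;14m🬎[38;2;26;28;15m[48;2;25;25;14m🬎[38;2;32;32;38m[48;2;19;19;20m🬂[38;2;21;21;26m[48;2;18;18;23m🬀[38;2;18;18;23m[48;2;18;18;23m [38;2;18;18;23m[48;2;18;18;23m [38;2;18;18;23m[48;2;25;26;14m🬄[38;2;26;28;15m[48;2;25;25;14m🬎[38;2;26;28;15m[48;2;25;25;14m🬎[38;2;26;28;15m[48;2;25;25;14m🬎[0m
[38;2;24;24;13m[48;2;21;21;11m🬂[38;2;24;24;13m[48;2;21;21;11m🬂[38;2;24;24;13m[48;2;21;21;11m🬂[38;2;24;24;13m[48;2;21;21;11m🬂[38;2;24;24;13m[48;2;21;21;11m🬂[38;2;24;24;13m[48;2;21;21;11m🬂[38;2;24;24;13m[48;2;21;21;11m🬂[38;2;24;24;13m[48;2;21;21;11m🬂[38;2;24;24;13m[48;2;21;21;11m🬂[38;2;24;24;13m[48;2;21;21;11m🬂[38;2;24;24;13m[48;2;21;21;11m🬂[38;2;24;24;13m[48;2;21;21;11m🬂[0m
[38;2;20;18;10m[48;2;18;15;9m🬂[38;2;20;18;10m[48;2;18;15;9m🬂[38;2;20;18;10m[48;2;18;15;9m🬂[38;2;20;18;10m[48;2;18;15;9m🬂[38;2;20;18;10m[48;2;18;15;9m🬂[38;2;20;18;10m[48;2;18;15;9m🬂[38;2;20;18;10m[48;2;18;15;9m🬂[38;2;20;18;10m[48;2;18;15;9m🬂[38;2;20;18;10m[48;2;18;15;9m🬂[38;2;20;18;10m[48;2;18;15;9m🬂[38;2;20;18;10m[48;2;18;15;9m🬂[38;2;20;18;10m[48;2;18;15;9m🬂[0m
</frame>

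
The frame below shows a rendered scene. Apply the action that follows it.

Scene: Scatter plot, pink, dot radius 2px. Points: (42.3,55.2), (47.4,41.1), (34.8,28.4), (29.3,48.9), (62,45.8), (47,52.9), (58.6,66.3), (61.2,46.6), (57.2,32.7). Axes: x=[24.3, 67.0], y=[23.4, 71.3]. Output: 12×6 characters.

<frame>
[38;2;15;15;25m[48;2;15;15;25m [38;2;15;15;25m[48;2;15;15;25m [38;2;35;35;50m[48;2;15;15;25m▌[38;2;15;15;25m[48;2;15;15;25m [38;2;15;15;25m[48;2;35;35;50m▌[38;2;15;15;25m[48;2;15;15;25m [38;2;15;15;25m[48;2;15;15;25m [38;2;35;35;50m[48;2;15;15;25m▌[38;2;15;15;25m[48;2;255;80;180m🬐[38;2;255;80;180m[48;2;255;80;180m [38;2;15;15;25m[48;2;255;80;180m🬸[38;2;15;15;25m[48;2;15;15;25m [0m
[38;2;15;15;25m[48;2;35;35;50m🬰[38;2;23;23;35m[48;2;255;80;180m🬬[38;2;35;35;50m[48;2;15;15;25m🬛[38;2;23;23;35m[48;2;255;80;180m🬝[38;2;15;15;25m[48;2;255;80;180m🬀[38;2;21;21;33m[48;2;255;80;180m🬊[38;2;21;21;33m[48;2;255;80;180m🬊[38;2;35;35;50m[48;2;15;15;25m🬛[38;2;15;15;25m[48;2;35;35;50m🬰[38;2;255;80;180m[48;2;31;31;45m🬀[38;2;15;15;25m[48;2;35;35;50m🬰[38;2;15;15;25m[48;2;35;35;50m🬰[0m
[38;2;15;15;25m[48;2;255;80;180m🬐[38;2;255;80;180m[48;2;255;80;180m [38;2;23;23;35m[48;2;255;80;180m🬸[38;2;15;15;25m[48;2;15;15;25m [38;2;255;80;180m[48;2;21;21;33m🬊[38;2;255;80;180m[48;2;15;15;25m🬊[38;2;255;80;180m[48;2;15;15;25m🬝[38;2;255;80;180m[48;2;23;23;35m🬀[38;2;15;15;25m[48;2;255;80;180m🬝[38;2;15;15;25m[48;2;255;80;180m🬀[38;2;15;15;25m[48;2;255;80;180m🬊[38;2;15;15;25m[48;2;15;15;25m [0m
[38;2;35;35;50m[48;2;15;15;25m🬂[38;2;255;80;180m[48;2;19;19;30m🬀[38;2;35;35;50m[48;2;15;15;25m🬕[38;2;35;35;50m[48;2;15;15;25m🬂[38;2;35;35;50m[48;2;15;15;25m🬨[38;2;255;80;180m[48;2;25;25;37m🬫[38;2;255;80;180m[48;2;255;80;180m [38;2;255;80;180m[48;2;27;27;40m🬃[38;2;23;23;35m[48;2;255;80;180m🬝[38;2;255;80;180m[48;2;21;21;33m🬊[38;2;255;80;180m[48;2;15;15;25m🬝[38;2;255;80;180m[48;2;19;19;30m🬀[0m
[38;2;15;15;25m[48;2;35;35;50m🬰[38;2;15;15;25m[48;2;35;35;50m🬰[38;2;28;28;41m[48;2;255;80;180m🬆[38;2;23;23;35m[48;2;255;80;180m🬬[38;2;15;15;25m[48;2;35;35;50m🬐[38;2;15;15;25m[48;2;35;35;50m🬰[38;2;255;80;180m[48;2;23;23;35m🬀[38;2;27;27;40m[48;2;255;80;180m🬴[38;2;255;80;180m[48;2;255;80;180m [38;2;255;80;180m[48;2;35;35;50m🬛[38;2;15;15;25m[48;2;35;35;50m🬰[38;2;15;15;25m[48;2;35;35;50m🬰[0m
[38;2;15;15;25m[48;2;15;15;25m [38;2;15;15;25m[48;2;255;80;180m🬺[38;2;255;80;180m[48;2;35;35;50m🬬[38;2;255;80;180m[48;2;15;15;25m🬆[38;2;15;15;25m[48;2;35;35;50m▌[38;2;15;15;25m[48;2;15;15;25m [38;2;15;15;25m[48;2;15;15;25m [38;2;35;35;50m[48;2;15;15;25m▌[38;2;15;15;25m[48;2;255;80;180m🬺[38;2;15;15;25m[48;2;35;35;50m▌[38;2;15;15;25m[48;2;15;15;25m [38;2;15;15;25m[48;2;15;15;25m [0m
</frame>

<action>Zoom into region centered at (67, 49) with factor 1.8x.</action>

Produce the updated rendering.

<frame>
[38;2;15;15;25m[48;2;15;15;25m [38;2;15;15;25m[48;2;15;15;25m [38;2;35;35;50m[48;2;15;15;25m▌[38;2;15;15;25m[48;2;15;15;25m [38;2;15;15;25m[48;2;35;35;50m▌[38;2;15;15;25m[48;2;15;15;25m [38;2;15;15;25m[48;2;15;15;25m [38;2;35;35;50m[48;2;15;15;25m▌[38;2;15;15;25m[48;2;15;15;25m [38;2;15;15;25m[48;2;35;35;50m▌[38;2;15;15;25m[48;2;15;15;25m [38;2;15;15;25m[48;2;15;15;25m [0m
[38;2;15;15;25m[48;2;35;35;50m🬰[38;2;15;15;25m[48;2;35;35;50m🬰[38;2;35;35;50m[48;2;15;15;25m🬛[38;2;15;15;25m[48;2;35;35;50m🬰[38;2;15;15;25m[48;2;35;35;50m🬐[38;2;15;15;25m[48;2;35;35;50m🬰[38;2;15;15;25m[48;2;35;35;50m🬰[38;2;35;35;50m[48;2;15;15;25m🬛[38;2;15;15;25m[48;2;35;35;50m🬰[38;2;15;15;25m[48;2;35;35;50m🬐[38;2;15;15;25m[48;2;35;35;50m🬰[38;2;15;15;25m[48;2;35;35;50m🬰[0m
[38;2;15;15;25m[48;2;15;15;25m [38;2;15;15;25m[48;2;15;15;25m [38;2;27;27;40m[48;2;255;80;180m🬝[38;2;15;15;25m[48;2;255;80;180m🬬[38;2;15;15;25m[48;2;35;35;50m▌[38;2;15;15;25m[48;2;15;15;25m [38;2;15;15;25m[48;2;15;15;25m [38;2;35;35;50m[48;2;15;15;25m▌[38;2;15;15;25m[48;2;15;15;25m [38;2;15;15;25m[48;2;35;35;50m▌[38;2;15;15;25m[48;2;15;15;25m [38;2;15;15;25m[48;2;15;15;25m [0m
[38;2;35;35;50m[48;2;15;15;25m🬂[38;2;23;23;35m[48;2;255;80;180m🬴[38;2;255;80;180m[48;2;255;80;180m [38;2;255;80;180m[48;2;255;80;180m [38;2;255;80;180m[48;2;31;31;45m🬃[38;2;35;35;50m[48;2;15;15;25m🬂[38;2;35;35;50m[48;2;15;15;25m🬂[38;2;35;35;50m[48;2;15;15;25m🬕[38;2;35;35;50m[48;2;15;15;25m🬂[38;2;35;35;50m[48;2;15;15;25m🬨[38;2;35;35;50m[48;2;15;15;25m🬂[38;2;35;35;50m[48;2;15;15;25m🬂[0m
[38;2;15;15;25m[48;2;35;35;50m🬰[38;2;15;15;25m[48;2;35;35;50m🬰[38;2;255;80;180m[48;2;31;31;45m🬁[38;2;255;80;180m[48;2;23;23;35m🬀[38;2;15;15;25m[48;2;35;35;50m🬐[38;2;15;15;25m[48;2;35;35;50m🬰[38;2;15;15;25m[48;2;35;35;50m🬰[38;2;35;35;50m[48;2;15;15;25m🬛[38;2;15;15;25m[48;2;35;35;50m🬰[38;2;15;15;25m[48;2;35;35;50m🬐[38;2;15;15;25m[48;2;35;35;50m🬰[38;2;15;15;25m[48;2;35;35;50m🬰[0m
[38;2;15;15;25m[48;2;15;15;25m [38;2;15;15;25m[48;2;15;15;25m [38;2;35;35;50m[48;2;15;15;25m▌[38;2;15;15;25m[48;2;15;15;25m [38;2;15;15;25m[48;2;35;35;50m▌[38;2;15;15;25m[48;2;15;15;25m [38;2;15;15;25m[48;2;15;15;25m [38;2;35;35;50m[48;2;15;15;25m▌[38;2;15;15;25m[48;2;15;15;25m [38;2;15;15;25m[48;2;35;35;50m▌[38;2;15;15;25m[48;2;15;15;25m [38;2;15;15;25m[48;2;15;15;25m [0m
</frame>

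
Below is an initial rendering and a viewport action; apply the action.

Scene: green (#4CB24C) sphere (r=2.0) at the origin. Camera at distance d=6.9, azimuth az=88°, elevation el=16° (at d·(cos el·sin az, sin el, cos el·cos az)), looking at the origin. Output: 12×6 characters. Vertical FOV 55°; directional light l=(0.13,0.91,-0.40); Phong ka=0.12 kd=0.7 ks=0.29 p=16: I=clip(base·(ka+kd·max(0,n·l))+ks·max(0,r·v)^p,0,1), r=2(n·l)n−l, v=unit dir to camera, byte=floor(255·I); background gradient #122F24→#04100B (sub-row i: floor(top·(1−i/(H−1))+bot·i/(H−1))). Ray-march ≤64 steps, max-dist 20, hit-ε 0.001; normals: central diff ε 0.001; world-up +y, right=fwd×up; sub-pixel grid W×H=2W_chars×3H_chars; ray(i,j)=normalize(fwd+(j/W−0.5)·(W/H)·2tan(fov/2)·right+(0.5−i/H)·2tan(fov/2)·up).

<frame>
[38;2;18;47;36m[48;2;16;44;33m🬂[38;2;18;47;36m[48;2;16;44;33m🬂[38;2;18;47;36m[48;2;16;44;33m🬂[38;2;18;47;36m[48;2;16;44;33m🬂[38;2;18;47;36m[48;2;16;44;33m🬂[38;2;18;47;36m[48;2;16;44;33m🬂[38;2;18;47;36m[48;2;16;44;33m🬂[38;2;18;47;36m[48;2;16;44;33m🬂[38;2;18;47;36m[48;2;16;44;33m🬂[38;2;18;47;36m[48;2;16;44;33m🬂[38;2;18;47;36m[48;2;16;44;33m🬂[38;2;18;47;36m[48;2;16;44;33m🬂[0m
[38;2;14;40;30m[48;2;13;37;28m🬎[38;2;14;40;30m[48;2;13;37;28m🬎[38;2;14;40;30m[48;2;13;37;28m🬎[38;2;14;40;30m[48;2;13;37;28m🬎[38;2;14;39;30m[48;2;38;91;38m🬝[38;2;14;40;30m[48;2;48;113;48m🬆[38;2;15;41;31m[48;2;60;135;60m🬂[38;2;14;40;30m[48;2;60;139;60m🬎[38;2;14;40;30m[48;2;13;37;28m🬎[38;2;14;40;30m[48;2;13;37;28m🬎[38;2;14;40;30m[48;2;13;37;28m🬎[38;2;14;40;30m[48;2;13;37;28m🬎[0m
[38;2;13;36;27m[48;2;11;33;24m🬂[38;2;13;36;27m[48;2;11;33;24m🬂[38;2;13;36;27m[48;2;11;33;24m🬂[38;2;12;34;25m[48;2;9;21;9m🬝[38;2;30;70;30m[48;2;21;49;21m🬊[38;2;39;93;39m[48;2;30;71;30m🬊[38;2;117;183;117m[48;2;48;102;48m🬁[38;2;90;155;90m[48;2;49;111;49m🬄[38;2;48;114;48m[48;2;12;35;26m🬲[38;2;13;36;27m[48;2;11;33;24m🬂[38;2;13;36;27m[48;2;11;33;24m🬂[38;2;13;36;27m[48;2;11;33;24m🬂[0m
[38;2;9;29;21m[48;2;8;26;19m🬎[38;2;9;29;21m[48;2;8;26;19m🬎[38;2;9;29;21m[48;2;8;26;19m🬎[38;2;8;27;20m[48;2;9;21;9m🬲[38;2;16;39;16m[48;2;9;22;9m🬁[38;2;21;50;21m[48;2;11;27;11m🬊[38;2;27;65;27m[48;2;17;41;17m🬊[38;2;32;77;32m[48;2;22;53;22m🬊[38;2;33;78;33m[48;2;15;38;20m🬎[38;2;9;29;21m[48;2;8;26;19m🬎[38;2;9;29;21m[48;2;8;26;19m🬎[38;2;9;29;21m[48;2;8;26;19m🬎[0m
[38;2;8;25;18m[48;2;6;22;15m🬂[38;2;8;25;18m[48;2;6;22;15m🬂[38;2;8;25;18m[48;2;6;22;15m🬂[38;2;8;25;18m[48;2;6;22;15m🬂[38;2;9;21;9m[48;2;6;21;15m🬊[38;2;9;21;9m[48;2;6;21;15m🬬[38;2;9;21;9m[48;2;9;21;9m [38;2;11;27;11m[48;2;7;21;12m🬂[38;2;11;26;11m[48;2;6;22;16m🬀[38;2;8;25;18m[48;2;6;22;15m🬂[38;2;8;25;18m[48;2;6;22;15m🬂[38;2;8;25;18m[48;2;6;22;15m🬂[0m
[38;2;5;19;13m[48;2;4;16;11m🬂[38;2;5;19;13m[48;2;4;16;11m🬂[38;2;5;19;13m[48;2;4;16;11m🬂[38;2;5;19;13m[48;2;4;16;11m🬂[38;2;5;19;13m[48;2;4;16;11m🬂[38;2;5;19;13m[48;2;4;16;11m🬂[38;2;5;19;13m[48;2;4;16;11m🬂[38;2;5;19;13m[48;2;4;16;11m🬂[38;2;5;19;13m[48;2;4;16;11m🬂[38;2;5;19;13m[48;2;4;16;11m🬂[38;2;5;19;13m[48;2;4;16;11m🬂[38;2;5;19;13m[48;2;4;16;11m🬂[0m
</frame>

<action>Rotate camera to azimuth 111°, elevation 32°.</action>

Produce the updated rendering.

<frame>
[38;2;18;47;36m[48;2;16;44;33m🬂[38;2;18;47;36m[48;2;16;44;33m🬂[38;2;18;47;36m[48;2;16;44;33m🬂[38;2;18;47;36m[48;2;16;44;33m🬂[38;2;18;47;36m[48;2;16;44;33m🬂[38;2;18;47;36m[48;2;16;44;33m🬂[38;2;18;47;36m[48;2;16;44;33m🬂[38;2;18;47;36m[48;2;16;44;33m🬂[38;2;18;47;36m[48;2;16;44;33m🬂[38;2;18;47;36m[48;2;16;44;33m🬂[38;2;18;47;36m[48;2;16;44;33m🬂[38;2;18;47;36m[48;2;16;44;33m🬂[0m
[38;2;14;40;30m[48;2;13;37;28m🬎[38;2;14;40;30m[48;2;13;37;28m🬎[38;2;14;40;30m[48;2;13;37;28m🬎[38;2;14;40;30m[48;2;13;37;28m🬎[38;2;14;39;30m[48;2;43;101;43m🬝[38;2;14;40;30m[48;2;53;125;53m🬆[38;2;15;41;31m[48;2;59;139;59m🬂[38;2;14;40;30m[48;2;61;144;61m🬎[38;2;14;40;30m[48;2;13;37;28m🬎[38;2;14;40;30m[48;2;13;37;28m🬎[38;2;14;40;30m[48;2;13;37;28m🬎[38;2;14;40;30m[48;2;13;37;28m🬎[0m
[38;2;13;36;27m[48;2;11;33;24m🬂[38;2;13;36;27m[48;2;11;33;24m🬂[38;2;13;36;27m[48;2;11;33;24m🬂[38;2;12;34;25m[48;2;18;42;18m🬝[38;2;41;99;41m[48;2;33;79;33m▐[38;2;52;123;52m[48;2;46;109;46m🬊[38;2;133;210;133m[48;2;75;149;75m🬇[38;2;89;167;89m[48;2;61;140;61m🬃[38;2;54;127;54m[48;2;12;35;26m🬲[38;2;13;36;27m[48;2;11;33;24m🬂[38;2;13;36;27m[48;2;11;33;24m🬂[38;2;13;36;27m[48;2;11;33;24m🬂[0m
[38;2;9;29;21m[48;2;8;26;19m🬎[38;2;9;29;21m[48;2;8;26;19m🬎[38;2;9;29;21m[48;2;8;26;19m🬎[38;2;9;28;19m[48;2;9;21;9m🬴[38;2;30;72;30m[48;2;19;45;19m🬊[38;2;40;95;40m[48;2;31;74;31m🬊[38;2;46;108;46m[48;2;37;88;37m🬊[38;2;47;111;47m[48;2;38;89;38m🬎[38;2;41;97;41m[48;2;8;26;19m🬝[38;2;9;29;21m[48;2;8;26;19m🬎[38;2;9;29;21m[48;2;8;26;19m🬎[38;2;9;29;21m[48;2;8;26;19m🬎[0m
[38;2;8;25;18m[48;2;6;22;15m🬂[38;2;8;25;18m[48;2;6;22;15m🬂[38;2;8;25;18m[48;2;6;22;15m🬂[38;2;8;25;18m[48;2;6;22;15m🬂[38;2;13;31;13m[48;2;7;21;12m🬁[38;2;22;52;22m[48;2;9;24;11m🬂[38;2;25;60;25m[48;2;12;28;12m🬊[38;2;29;70;29m[48;2;11;31;16m🬂[38;2;24;56;24m[48;2;6;22;16m🬀[38;2;8;25;18m[48;2;6;22;15m🬂[38;2;8;25;18m[48;2;6;22;15m🬂[38;2;8;25;18m[48;2;6;22;15m🬂[0m
[38;2;5;19;13m[48;2;4;16;11m🬂[38;2;5;19;13m[48;2;4;16;11m🬂[38;2;5;19;13m[48;2;4;16;11m🬂[38;2;5;19;13m[48;2;4;16;11m🬂[38;2;5;19;13m[48;2;4;16;11m🬂[38;2;5;19;13m[48;2;4;16;11m🬂[38;2;5;19;13m[48;2;4;16;11m🬂[38;2;5;19;13m[48;2;4;16;11m🬂[38;2;5;19;13m[48;2;4;16;11m🬂[38;2;5;19;13m[48;2;4;16;11m🬂[38;2;5;19;13m[48;2;4;16;11m🬂[38;2;5;19;13m[48;2;4;16;11m🬂[0m
</frame>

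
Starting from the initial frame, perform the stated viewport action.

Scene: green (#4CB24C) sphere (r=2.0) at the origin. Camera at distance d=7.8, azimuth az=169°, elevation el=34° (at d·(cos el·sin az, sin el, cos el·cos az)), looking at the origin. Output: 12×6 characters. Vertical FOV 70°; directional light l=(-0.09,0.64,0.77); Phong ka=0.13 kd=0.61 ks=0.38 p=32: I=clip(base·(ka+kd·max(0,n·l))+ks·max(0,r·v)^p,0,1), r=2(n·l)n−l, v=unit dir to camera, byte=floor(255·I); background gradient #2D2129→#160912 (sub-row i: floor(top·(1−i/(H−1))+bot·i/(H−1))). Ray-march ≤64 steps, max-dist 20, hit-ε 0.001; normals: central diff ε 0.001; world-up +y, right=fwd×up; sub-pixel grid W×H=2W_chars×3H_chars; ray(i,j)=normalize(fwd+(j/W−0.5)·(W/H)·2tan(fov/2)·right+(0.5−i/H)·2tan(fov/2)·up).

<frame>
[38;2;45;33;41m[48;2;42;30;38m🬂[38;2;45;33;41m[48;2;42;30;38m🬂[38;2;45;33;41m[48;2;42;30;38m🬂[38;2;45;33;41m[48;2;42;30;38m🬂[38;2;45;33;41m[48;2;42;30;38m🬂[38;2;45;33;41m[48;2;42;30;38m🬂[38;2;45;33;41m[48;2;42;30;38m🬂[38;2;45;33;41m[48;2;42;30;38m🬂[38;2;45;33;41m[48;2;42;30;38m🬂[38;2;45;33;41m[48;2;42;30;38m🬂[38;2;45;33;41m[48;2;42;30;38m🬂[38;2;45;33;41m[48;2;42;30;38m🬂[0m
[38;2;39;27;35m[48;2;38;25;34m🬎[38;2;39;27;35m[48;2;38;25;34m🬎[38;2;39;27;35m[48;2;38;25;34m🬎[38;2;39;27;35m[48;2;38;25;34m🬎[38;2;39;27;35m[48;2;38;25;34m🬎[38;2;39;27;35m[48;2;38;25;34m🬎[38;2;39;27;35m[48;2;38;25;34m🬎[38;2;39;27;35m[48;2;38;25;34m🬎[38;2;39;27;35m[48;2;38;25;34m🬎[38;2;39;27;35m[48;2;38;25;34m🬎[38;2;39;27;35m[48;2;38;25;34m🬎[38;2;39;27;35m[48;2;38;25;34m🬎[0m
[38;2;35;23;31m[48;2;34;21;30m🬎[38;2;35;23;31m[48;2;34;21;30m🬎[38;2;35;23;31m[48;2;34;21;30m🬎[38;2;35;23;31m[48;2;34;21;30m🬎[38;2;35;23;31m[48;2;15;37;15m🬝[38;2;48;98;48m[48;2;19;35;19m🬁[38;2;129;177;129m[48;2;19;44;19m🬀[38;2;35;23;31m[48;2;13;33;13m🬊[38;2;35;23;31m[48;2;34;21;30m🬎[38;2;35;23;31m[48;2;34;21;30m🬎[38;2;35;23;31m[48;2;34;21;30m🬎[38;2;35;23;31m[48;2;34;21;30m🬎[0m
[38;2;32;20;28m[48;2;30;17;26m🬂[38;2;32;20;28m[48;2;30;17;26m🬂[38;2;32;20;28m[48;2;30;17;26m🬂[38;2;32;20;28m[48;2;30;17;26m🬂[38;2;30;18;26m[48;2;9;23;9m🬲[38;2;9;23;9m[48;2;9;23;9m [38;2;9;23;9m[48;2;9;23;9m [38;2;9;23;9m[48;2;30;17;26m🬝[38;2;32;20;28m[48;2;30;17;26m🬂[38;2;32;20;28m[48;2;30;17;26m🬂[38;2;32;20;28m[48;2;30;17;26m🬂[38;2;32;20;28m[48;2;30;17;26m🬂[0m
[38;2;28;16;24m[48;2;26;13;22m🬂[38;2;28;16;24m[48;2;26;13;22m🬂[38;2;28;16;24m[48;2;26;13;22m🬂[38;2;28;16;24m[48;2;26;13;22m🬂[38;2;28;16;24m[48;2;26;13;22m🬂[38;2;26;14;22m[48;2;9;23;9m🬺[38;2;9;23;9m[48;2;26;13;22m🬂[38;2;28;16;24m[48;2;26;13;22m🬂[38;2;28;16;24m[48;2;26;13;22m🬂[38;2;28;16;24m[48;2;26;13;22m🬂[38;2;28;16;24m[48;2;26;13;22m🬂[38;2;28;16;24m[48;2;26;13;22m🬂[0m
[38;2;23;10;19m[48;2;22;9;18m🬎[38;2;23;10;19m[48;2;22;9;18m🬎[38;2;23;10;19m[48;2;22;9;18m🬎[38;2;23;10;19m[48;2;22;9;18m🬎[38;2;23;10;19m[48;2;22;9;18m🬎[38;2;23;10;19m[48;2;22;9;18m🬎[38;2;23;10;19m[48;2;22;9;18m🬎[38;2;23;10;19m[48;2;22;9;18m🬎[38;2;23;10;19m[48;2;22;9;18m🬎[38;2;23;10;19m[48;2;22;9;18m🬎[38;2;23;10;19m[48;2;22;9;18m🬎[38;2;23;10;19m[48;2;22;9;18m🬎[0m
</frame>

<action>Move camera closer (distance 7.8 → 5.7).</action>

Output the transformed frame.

<frame>
[38;2;45;33;41m[48;2;42;30;38m🬂[38;2;45;33;41m[48;2;42;30;38m🬂[38;2;45;33;41m[48;2;42;30;38m🬂[38;2;45;33;41m[48;2;42;30;38m🬂[38;2;45;33;41m[48;2;42;30;38m🬂[38;2;45;33;41m[48;2;42;30;38m🬂[38;2;45;33;41m[48;2;42;30;38m🬂[38;2;45;33;41m[48;2;42;30;38m🬂[38;2;45;33;41m[48;2;42;30;38m🬂[38;2;45;33;41m[48;2;42;30;38m🬂[38;2;45;33;41m[48;2;42;30;38m🬂[38;2;45;33;41m[48;2;42;30;38m🬂[0m
[38;2;39;27;35m[48;2;38;25;34m🬎[38;2;39;27;35m[48;2;38;25;34m🬎[38;2;39;27;35m[48;2;38;25;34m🬎[38;2;39;27;35m[48;2;38;25;34m🬎[38;2;39;27;35m[48;2;38;25;34m🬎[38;2;39;38;36m[48;2;95;136;95m🬝[38;2;42;40;39m[48;2;108;147;108m🬬[38;2;32;74;32m[48;2;39;27;35m🬏[38;2;39;27;35m[48;2;38;25;34m🬎[38;2;39;27;35m[48;2;38;25;34m🬎[38;2;39;27;35m[48;2;38;25;34m🬎[38;2;39;27;35m[48;2;38;25;34m🬎[0m
[38;2;35;23;31m[48;2;34;21;30m🬎[38;2;35;23;31m[48;2;34;21;30m🬎[38;2;35;23;31m[48;2;34;21;30m🬎[38;2;35;23;31m[48;2;34;21;30m🬎[38;2;26;41;24m[48;2;10;26;10m🬆[38;2;20;47;20m[48;2;10;25;10m🬂[38;2;18;43;18m[48;2;9;23;9m🬂[38;2;20;47;20m[48;2;9;24;9m🬂[38;2;35;23;31m[48;2;11;29;11m🬨[38;2;35;23;31m[48;2;34;21;30m🬎[38;2;35;23;31m[48;2;34;21;30m🬎[38;2;35;23;31m[48;2;34;21;30m🬎[0m
[38;2;32;20;28m[48;2;30;17;26m🬂[38;2;32;20;28m[48;2;30;17;26m🬂[38;2;32;20;28m[48;2;30;17;26m🬂[38;2;32;20;28m[48;2;30;17;26m🬂[38;2;9;23;9m[48;2;9;23;9m [38;2;9;23;9m[48;2;9;23;9m [38;2;9;23;9m[48;2;9;23;9m [38;2;9;23;9m[48;2;9;23;9m [38;2;9;23;9m[48;2;31;18;27m▌[38;2;32;20;28m[48;2;30;17;26m🬂[38;2;32;20;28m[48;2;30;17;26m🬂[38;2;32;20;28m[48;2;30;17;26m🬂[0m
[38;2;28;16;24m[48;2;26;13;22m🬂[38;2;28;16;24m[48;2;26;13;22m🬂[38;2;28;16;24m[48;2;26;13;22m🬂[38;2;28;16;24m[48;2;26;13;22m🬂[38;2;26;14;22m[48;2;9;23;9m🬺[38;2;9;23;9m[48;2;26;13;22m🬎[38;2;9;23;9m[48;2;26;13;22m🬎[38;2;9;23;9m[48;2;26;13;22m🬆[38;2;28;16;24m[48;2;26;13;22m🬂[38;2;28;16;24m[48;2;26;13;22m🬂[38;2;28;16;24m[48;2;26;13;22m🬂[38;2;28;16;24m[48;2;26;13;22m🬂[0m
[38;2;23;10;19m[48;2;22;9;18m🬎[38;2;23;10;19m[48;2;22;9;18m🬎[38;2;23;10;19m[48;2;22;9;18m🬎[38;2;23;10;19m[48;2;22;9;18m🬎[38;2;23;10;19m[48;2;22;9;18m🬎[38;2;23;10;19m[48;2;22;9;18m🬎[38;2;23;10;19m[48;2;22;9;18m🬎[38;2;23;10;19m[48;2;22;9;18m🬎[38;2;23;10;19m[48;2;22;9;18m🬎[38;2;23;10;19m[48;2;22;9;18m🬎[38;2;23;10;19m[48;2;22;9;18m🬎[38;2;23;10;19m[48;2;22;9;18m🬎[0m
</frame>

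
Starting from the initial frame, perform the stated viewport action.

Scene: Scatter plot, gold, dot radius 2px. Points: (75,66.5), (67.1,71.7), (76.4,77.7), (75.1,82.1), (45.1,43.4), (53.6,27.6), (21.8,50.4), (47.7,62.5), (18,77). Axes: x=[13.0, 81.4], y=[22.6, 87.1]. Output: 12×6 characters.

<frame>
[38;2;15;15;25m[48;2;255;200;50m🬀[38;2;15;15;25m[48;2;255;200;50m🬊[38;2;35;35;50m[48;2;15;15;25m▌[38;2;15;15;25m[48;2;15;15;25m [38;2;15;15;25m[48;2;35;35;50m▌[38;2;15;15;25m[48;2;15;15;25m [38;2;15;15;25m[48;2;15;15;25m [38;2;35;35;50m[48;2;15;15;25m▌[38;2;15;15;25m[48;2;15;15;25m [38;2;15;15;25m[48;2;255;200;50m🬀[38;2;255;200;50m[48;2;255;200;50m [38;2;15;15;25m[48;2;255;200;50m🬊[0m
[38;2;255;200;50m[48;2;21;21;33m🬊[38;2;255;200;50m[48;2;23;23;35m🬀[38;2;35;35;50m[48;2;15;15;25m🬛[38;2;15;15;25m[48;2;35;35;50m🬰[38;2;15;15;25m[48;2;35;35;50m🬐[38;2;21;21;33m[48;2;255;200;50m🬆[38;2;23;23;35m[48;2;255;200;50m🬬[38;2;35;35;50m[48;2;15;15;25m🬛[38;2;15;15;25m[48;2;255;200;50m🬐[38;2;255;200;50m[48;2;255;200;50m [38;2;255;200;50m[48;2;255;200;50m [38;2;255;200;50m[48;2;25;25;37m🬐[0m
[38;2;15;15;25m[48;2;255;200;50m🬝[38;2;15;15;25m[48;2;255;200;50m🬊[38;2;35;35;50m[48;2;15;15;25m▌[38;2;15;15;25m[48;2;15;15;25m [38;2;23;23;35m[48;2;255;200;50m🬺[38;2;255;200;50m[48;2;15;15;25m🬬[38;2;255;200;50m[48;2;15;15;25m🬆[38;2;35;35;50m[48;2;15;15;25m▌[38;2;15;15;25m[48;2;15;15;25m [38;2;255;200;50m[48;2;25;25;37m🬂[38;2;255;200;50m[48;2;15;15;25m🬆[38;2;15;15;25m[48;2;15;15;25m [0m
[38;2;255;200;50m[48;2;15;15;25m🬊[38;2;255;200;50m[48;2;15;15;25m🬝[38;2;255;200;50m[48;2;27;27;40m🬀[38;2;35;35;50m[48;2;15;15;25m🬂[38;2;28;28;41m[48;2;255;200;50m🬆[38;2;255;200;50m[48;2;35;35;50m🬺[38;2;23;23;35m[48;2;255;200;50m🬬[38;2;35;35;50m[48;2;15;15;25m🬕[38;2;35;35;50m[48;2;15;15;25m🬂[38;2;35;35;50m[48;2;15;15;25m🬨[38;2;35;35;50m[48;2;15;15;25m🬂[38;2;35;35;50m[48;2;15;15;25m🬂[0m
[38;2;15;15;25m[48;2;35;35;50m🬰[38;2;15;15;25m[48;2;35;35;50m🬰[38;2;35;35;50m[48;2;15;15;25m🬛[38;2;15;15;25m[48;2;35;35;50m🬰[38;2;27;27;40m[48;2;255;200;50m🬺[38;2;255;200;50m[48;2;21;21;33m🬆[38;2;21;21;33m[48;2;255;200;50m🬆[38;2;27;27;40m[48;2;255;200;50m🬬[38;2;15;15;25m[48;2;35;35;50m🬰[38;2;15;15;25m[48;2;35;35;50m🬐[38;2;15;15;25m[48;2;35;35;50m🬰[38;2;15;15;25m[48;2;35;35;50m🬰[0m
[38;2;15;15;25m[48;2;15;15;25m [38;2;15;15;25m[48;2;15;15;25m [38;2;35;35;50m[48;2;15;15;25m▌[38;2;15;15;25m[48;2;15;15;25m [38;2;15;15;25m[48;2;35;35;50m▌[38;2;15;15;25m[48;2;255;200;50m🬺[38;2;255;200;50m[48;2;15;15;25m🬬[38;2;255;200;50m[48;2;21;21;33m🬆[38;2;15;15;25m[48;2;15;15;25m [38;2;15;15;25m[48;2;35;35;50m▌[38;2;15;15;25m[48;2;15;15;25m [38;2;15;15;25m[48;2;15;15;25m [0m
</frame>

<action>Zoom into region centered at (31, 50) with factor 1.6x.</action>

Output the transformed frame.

<frame>
[38;2;15;15;25m[48;2;15;15;25m [38;2;15;15;25m[48;2;15;15;25m [38;2;35;35;50m[48;2;15;15;25m▌[38;2;15;15;25m[48;2;15;15;25m [38;2;15;15;25m[48;2;35;35;50m▌[38;2;15;15;25m[48;2;15;15;25m [38;2;15;15;25m[48;2;15;15;25m [38;2;35;35;50m[48;2;15;15;25m▌[38;2;15;15;25m[48;2;15;15;25m [38;2;23;23;35m[48;2;255;200;50m🬝[38;2;15;15;25m[48;2;255;200;50m🬊[38;2;15;15;25m[48;2;15;15;25m [0m
[38;2;15;15;25m[48;2;35;35;50m🬰[38;2;15;15;25m[48;2;35;35;50m🬰[38;2;35;35;50m[48;2;15;15;25m🬛[38;2;15;15;25m[48;2;35;35;50m🬰[38;2;15;15;25m[48;2;35;35;50m🬐[38;2;15;15;25m[48;2;35;35;50m🬰[38;2;15;15;25m[48;2;35;35;50m🬰[38;2;35;35;50m[48;2;15;15;25m🬛[38;2;15;15;25m[48;2;35;35;50m🬰[38;2;255;200;50m[48;2;28;28;41m🬊[38;2;255;200;50m[48;2;15;15;25m🬝[38;2;255;200;50m[48;2;23;23;35m🬀[0m
[38;2;15;15;25m[48;2;15;15;25m [38;2;15;15;25m[48;2;15;15;25m [38;2;28;28;41m[48;2;255;200;50m🬆[38;2;255;200;50m[48;2;15;15;25m🬺[38;2;27;27;40m[48;2;255;200;50m🬬[38;2;15;15;25m[48;2;15;15;25m [38;2;15;15;25m[48;2;15;15;25m [38;2;35;35;50m[48;2;15;15;25m▌[38;2;15;15;25m[48;2;15;15;25m [38;2;15;15;25m[48;2;35;35;50m▌[38;2;15;15;25m[48;2;15;15;25m [38;2;15;15;25m[48;2;15;15;25m [0m
[38;2;35;35;50m[48;2;15;15;25m🬂[38;2;35;35;50m[48;2;15;15;25m🬂[38;2;255;200;50m[48;2;27;27;40m🬁[38;2;255;200;50m[48;2;15;15;25m🬆[38;2;35;35;50m[48;2;15;15;25m🬨[38;2;35;35;50m[48;2;15;15;25m🬂[38;2;35;35;50m[48;2;15;15;25m🬂[38;2;35;35;50m[48;2;15;15;25m🬕[38;2;23;23;35m[48;2;255;200;50m🬝[38;2;35;35;50m[48;2;255;200;50m🬀[38;2;255;200;50m[48;2;28;28;41m🬱[38;2;35;35;50m[48;2;15;15;25m🬂[0m
[38;2;15;15;25m[48;2;35;35;50m🬰[38;2;15;15;25m[48;2;35;35;50m🬰[38;2;35;35;50m[48;2;15;15;25m🬛[38;2;15;15;25m[48;2;35;35;50m🬰[38;2;15;15;25m[48;2;35;35;50m🬐[38;2;15;15;25m[48;2;35;35;50m🬰[38;2;15;15;25m[48;2;35;35;50m🬰[38;2;35;35;50m[48;2;15;15;25m🬛[38;2;15;15;25m[48;2;35;35;50m🬰[38;2;255;200;50m[48;2;28;28;41m🬊[38;2;255;200;50m[48;2;23;23;35m🬀[38;2;15;15;25m[48;2;35;35;50m🬰[0m
[38;2;15;15;25m[48;2;15;15;25m [38;2;15;15;25m[48;2;15;15;25m [38;2;35;35;50m[48;2;15;15;25m▌[38;2;15;15;25m[48;2;15;15;25m [38;2;15;15;25m[48;2;35;35;50m▌[38;2;15;15;25m[48;2;15;15;25m [38;2;15;15;25m[48;2;15;15;25m [38;2;35;35;50m[48;2;15;15;25m▌[38;2;15;15;25m[48;2;15;15;25m [38;2;15;15;25m[48;2;35;35;50m▌[38;2;15;15;25m[48;2;255;200;50m🬝[38;2;15;15;25m[48;2;255;200;50m🬀[0m
</frame>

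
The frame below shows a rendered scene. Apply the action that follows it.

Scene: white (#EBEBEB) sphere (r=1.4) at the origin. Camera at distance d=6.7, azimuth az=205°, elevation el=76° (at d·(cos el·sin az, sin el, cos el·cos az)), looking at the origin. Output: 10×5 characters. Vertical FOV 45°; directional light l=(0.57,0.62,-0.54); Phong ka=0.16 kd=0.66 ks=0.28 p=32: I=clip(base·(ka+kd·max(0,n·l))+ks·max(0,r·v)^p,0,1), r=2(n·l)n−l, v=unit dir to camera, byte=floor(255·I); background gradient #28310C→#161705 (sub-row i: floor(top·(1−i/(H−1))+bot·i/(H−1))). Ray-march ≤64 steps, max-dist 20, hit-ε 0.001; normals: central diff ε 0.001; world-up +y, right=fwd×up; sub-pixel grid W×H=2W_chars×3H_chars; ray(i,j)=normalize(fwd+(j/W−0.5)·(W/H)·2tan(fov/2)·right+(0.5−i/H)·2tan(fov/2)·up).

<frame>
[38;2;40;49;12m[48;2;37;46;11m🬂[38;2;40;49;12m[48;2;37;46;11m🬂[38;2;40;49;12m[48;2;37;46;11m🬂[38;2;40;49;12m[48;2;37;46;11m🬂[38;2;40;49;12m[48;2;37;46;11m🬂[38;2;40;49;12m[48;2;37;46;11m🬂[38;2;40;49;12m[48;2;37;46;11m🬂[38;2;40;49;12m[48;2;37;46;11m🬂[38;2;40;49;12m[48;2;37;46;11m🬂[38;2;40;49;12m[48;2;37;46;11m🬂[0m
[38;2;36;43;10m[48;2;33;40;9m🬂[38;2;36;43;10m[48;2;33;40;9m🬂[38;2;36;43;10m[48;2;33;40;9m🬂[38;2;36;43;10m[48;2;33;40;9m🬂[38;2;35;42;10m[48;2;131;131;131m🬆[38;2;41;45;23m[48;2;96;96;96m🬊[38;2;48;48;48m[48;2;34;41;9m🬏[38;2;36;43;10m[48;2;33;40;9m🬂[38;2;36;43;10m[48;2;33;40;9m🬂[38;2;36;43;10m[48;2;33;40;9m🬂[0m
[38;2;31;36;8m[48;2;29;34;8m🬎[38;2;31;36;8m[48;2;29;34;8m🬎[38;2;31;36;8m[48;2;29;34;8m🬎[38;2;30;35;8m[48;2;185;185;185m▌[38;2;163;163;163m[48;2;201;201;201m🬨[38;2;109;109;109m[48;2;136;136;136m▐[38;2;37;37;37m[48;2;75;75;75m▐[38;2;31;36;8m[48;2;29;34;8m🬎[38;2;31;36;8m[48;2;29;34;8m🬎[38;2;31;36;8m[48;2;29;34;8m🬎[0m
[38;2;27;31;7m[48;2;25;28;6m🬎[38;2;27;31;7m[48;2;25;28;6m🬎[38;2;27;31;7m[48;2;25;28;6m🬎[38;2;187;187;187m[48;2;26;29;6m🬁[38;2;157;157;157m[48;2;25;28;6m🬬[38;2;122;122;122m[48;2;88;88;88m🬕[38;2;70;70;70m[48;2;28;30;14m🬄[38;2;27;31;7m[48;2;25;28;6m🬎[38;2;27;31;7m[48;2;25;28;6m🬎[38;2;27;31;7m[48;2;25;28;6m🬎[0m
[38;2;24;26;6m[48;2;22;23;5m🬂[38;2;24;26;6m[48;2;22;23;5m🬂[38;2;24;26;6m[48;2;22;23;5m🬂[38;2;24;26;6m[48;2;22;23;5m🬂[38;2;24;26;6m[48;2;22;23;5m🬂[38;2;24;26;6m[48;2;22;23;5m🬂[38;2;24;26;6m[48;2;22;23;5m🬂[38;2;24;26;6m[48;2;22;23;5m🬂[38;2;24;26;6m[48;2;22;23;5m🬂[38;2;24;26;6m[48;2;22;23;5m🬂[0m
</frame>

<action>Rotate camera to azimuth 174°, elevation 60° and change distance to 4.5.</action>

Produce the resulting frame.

<frame>
[38;2;40;49;12m[48;2;37;46;11m🬂[38;2;40;49;12m[48;2;37;46;11m🬂[38;2;40;49;12m[48;2;37;46;11m🬂[38;2;40;49;12m[48;2;37;46;11m🬂[38;2;39;48;11m[48;2;96;96;96m🬎[38;2;39;48;11m[48;2;83;83;83m🬎[38;2;44;44;44m[48;2;38;47;11m🬏[38;2;40;49;12m[48;2;37;46;11m🬂[38;2;40;49;12m[48;2;37;46;11m🬂[38;2;40;49;12m[48;2;37;46;11m🬂[0m
[38;2;36;43;10m[48;2;33;40;9m🬂[38;2;36;43;10m[48;2;33;40;9m🬂[38;2;34;41;9m[48;2;159;159;159m🬝[38;2;36;43;10m[48;2;155;155;155m🬀[38;2;137;137;137m[48;2;159;159;159m🬊[38;2;119;119;119m[48;2;142;142;142m🬊[38;2;83;83;83m[48;2;114;114;114m🬊[38;2;37;42;18m[48;2;73;73;73m🬨[38;2;36;43;10m[48;2;33;40;9m🬂[38;2;36;43;10m[48;2;33;40;9m🬂[0m
[38;2;31;36;8m[48;2;29;34;8m🬎[38;2;31;36;8m[48;2;29;34;8m🬎[38;2;30;35;8m[48;2;181;181;181m▌[38;2;181;181;181m[48;2;190;190;190m🬊[38;2;182;182;182m[48;2;247;247;247m🬬[38;2;154;154;154m[48;2;166;166;166m🬨[38;2;124;124;124m[48;2;140;140;140m▐[38;2;72;72;72m[48;2;102;102;102m▐[38;2;31;36;8m[48;2;29;34;8m🬎[38;2;31;36;8m[48;2;29;34;8m🬎[0m
[38;2;27;31;7m[48;2;25;28;6m🬎[38;2;27;31;7m[48;2;25;28;6m🬎[38;2;185;185;185m[48;2;26;29;6m🬉[38;2;191;191;191m[48;2;184;184;184m🬎[38;2;213;213;213m[48;2;183;183;183m🬀[38;2;169;169;169m[48;2;158;158;158m▌[38;2;144;144;144m[48;2;126;126;126m▌[38;2;90;90;90m[48;2;25;28;6m🬝[38;2;27;31;7m[48;2;25;28;6m🬎[38;2;27;31;7m[48;2;25;28;6m🬎[0m
[38;2;24;26;6m[48;2;22;23;5m🬂[38;2;24;26;6m[48;2;22;23;5m🬂[38;2;24;26;6m[48;2;22;23;5m🬂[38;2;174;174;174m[48;2;22;24;5m🬁[38;2;160;160;160m[48;2;22;23;5m🬎[38;2;144;144;144m[48;2;22;23;5m🬎[38;2;112;112;112m[48;2;22;23;5m🬆[38;2;24;26;6m[48;2;22;23;5m🬂[38;2;24;26;6m[48;2;22;23;5m🬂[38;2;24;26;6m[48;2;22;23;5m🬂[0m
</frame>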